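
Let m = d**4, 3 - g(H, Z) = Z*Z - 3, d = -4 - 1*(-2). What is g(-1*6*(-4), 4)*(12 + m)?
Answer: -280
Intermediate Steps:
d = -2 (d = -4 + 2 = -2)
g(H, Z) = 6 - Z**2 (g(H, Z) = 3 - (Z*Z - 3) = 3 - (Z**2 - 3) = 3 - (-3 + Z**2) = 3 + (3 - Z**2) = 6 - Z**2)
m = 16 (m = (-2)**4 = 16)
g(-1*6*(-4), 4)*(12 + m) = (6 - 1*4**2)*(12 + 16) = (6 - 1*16)*28 = (6 - 16)*28 = -10*28 = -280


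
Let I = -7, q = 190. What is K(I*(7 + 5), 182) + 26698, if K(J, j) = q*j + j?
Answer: 61460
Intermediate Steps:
K(J, j) = 191*j (K(J, j) = 190*j + j = 191*j)
K(I*(7 + 5), 182) + 26698 = 191*182 + 26698 = 34762 + 26698 = 61460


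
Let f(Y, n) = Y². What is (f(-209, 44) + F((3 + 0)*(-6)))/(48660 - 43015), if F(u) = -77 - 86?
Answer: 43518/5645 ≈ 7.7091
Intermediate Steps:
F(u) = -163
(f(-209, 44) + F((3 + 0)*(-6)))/(48660 - 43015) = ((-209)² - 163)/(48660 - 43015) = (43681 - 163)/5645 = 43518*(1/5645) = 43518/5645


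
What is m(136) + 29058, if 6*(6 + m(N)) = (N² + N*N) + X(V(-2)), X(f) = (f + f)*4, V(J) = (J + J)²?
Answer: 105716/3 ≈ 35239.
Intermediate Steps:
V(J) = 4*J² (V(J) = (2*J)² = 4*J²)
X(f) = 8*f (X(f) = (2*f)*4 = 8*f)
m(N) = 46/3 + N²/3 (m(N) = -6 + ((N² + N*N) + 8*(4*(-2)²))/6 = -6 + ((N² + N²) + 8*(4*4))/6 = -6 + (2*N² + 8*16)/6 = -6 + (2*N² + 128)/6 = -6 + (128 + 2*N²)/6 = -6 + (64/3 + N²/3) = 46/3 + N²/3)
m(136) + 29058 = (46/3 + (⅓)*136²) + 29058 = (46/3 + (⅓)*18496) + 29058 = (46/3 + 18496/3) + 29058 = 18542/3 + 29058 = 105716/3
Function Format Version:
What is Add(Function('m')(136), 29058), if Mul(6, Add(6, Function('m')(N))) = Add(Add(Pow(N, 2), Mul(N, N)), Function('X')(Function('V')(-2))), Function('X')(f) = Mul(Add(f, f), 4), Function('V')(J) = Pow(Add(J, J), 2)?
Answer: Rational(105716, 3) ≈ 35239.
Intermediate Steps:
Function('V')(J) = Mul(4, Pow(J, 2)) (Function('V')(J) = Pow(Mul(2, J), 2) = Mul(4, Pow(J, 2)))
Function('X')(f) = Mul(8, f) (Function('X')(f) = Mul(Mul(2, f), 4) = Mul(8, f))
Function('m')(N) = Add(Rational(46, 3), Mul(Rational(1, 3), Pow(N, 2))) (Function('m')(N) = Add(-6, Mul(Rational(1, 6), Add(Add(Pow(N, 2), Mul(N, N)), Mul(8, Mul(4, Pow(-2, 2)))))) = Add(-6, Mul(Rational(1, 6), Add(Add(Pow(N, 2), Pow(N, 2)), Mul(8, Mul(4, 4))))) = Add(-6, Mul(Rational(1, 6), Add(Mul(2, Pow(N, 2)), Mul(8, 16)))) = Add(-6, Mul(Rational(1, 6), Add(Mul(2, Pow(N, 2)), 128))) = Add(-6, Mul(Rational(1, 6), Add(128, Mul(2, Pow(N, 2))))) = Add(-6, Add(Rational(64, 3), Mul(Rational(1, 3), Pow(N, 2)))) = Add(Rational(46, 3), Mul(Rational(1, 3), Pow(N, 2))))
Add(Function('m')(136), 29058) = Add(Add(Rational(46, 3), Mul(Rational(1, 3), Pow(136, 2))), 29058) = Add(Add(Rational(46, 3), Mul(Rational(1, 3), 18496)), 29058) = Add(Add(Rational(46, 3), Rational(18496, 3)), 29058) = Add(Rational(18542, 3), 29058) = Rational(105716, 3)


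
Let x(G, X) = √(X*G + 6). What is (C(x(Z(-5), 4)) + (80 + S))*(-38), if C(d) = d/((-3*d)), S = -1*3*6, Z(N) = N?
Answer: -7030/3 ≈ -2343.3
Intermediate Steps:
x(G, X) = √(6 + G*X) (x(G, X) = √(G*X + 6) = √(6 + G*X))
S = -18 (S = -3*6 = -18)
C(d) = -⅓ (C(d) = d*(-1/(3*d)) = -⅓)
(C(x(Z(-5), 4)) + (80 + S))*(-38) = (-⅓ + (80 - 18))*(-38) = (-⅓ + 62)*(-38) = (185/3)*(-38) = -7030/3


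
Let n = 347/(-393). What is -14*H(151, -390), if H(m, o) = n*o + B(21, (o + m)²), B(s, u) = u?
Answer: -105391454/131 ≈ -8.0452e+5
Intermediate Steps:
n = -347/393 (n = 347*(-1/393) = -347/393 ≈ -0.88295)
H(m, o) = (m + o)² - 347*o/393 (H(m, o) = -347*o/393 + (o + m)² = -347*o/393 + (m + o)² = (m + o)² - 347*o/393)
-14*H(151, -390) = -14*((151 - 390)² - 347/393*(-390)) = -14*((-239)² + 45110/131) = -14*(57121 + 45110/131) = -14*7527961/131 = -105391454/131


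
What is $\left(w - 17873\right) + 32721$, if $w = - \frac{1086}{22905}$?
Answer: $\frac{113364118}{7635} \approx 14848.0$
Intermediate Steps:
$w = - \frac{362}{7635}$ ($w = \left(-1086\right) \frac{1}{22905} = - \frac{362}{7635} \approx -0.047413$)
$\left(w - 17873\right) + 32721 = \left(- \frac{362}{7635} - 17873\right) + 32721 = - \frac{136460717}{7635} + 32721 = \frac{113364118}{7635}$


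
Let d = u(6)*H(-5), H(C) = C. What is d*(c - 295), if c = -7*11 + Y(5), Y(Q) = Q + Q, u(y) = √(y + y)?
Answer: 3620*√3 ≈ 6270.0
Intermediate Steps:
u(y) = √2*√y (u(y) = √(2*y) = √2*√y)
Y(Q) = 2*Q
d = -10*√3 (d = (√2*√6)*(-5) = (2*√3)*(-5) = -10*√3 ≈ -17.320)
c = -67 (c = -7*11 + 2*5 = -77 + 10 = -67)
d*(c - 295) = (-10*√3)*(-67 - 295) = -10*√3*(-362) = 3620*√3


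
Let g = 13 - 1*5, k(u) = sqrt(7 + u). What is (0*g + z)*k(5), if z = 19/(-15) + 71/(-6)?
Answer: -131*sqrt(3)/5 ≈ -45.380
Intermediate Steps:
z = -131/10 (z = 19*(-1/15) + 71*(-1/6) = -19/15 - 71/6 = -131/10 ≈ -13.100)
g = 8 (g = 13 - 5 = 8)
(0*g + z)*k(5) = (0*8 - 131/10)*sqrt(7 + 5) = (0 - 131/10)*sqrt(12) = -131*sqrt(3)/5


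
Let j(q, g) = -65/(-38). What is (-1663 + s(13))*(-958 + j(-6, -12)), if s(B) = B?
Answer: 29979675/19 ≈ 1.5779e+6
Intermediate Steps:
j(q, g) = 65/38 (j(q, g) = -65*(-1/38) = 65/38)
(-1663 + s(13))*(-958 + j(-6, -12)) = (-1663 + 13)*(-958 + 65/38) = -1650*(-36339/38) = 29979675/19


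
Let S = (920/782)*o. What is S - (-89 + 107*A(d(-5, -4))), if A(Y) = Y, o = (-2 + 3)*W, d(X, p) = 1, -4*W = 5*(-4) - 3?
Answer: -191/17 ≈ -11.235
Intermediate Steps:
W = 23/4 (W = -(5*(-4) - 3)/4 = -(-20 - 3)/4 = -¼*(-23) = 23/4 ≈ 5.7500)
o = 23/4 (o = (-2 + 3)*(23/4) = 1*(23/4) = 23/4 ≈ 5.7500)
S = 115/17 (S = (920/782)*(23/4) = (920*(1/782))*(23/4) = (20/17)*(23/4) = 115/17 ≈ 6.7647)
S - (-89 + 107*A(d(-5, -4))) = 115/17 - (-89 + 107*1) = 115/17 - (-89 + 107) = 115/17 - 1*18 = 115/17 - 18 = -191/17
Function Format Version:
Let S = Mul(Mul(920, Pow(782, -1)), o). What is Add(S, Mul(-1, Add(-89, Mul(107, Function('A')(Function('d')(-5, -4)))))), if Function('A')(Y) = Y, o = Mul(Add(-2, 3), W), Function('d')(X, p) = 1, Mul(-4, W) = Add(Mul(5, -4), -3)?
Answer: Rational(-191, 17) ≈ -11.235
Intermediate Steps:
W = Rational(23, 4) (W = Mul(Rational(-1, 4), Add(Mul(5, -4), -3)) = Mul(Rational(-1, 4), Add(-20, -3)) = Mul(Rational(-1, 4), -23) = Rational(23, 4) ≈ 5.7500)
o = Rational(23, 4) (o = Mul(Add(-2, 3), Rational(23, 4)) = Mul(1, Rational(23, 4)) = Rational(23, 4) ≈ 5.7500)
S = Rational(115, 17) (S = Mul(Mul(920, Pow(782, -1)), Rational(23, 4)) = Mul(Mul(920, Rational(1, 782)), Rational(23, 4)) = Mul(Rational(20, 17), Rational(23, 4)) = Rational(115, 17) ≈ 6.7647)
Add(S, Mul(-1, Add(-89, Mul(107, Function('A')(Function('d')(-5, -4)))))) = Add(Rational(115, 17), Mul(-1, Add(-89, Mul(107, 1)))) = Add(Rational(115, 17), Mul(-1, Add(-89, 107))) = Add(Rational(115, 17), Mul(-1, 18)) = Add(Rational(115, 17), -18) = Rational(-191, 17)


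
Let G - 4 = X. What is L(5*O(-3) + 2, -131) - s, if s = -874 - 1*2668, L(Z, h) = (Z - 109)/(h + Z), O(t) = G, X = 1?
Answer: 184225/52 ≈ 3542.8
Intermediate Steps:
G = 5 (G = 4 + 1 = 5)
O(t) = 5
L(Z, h) = (-109 + Z)/(Z + h)
s = -3542 (s = -874 - 2668 = -3542)
L(5*O(-3) + 2, -131) - s = (-109 + (5*5 + 2))/((5*5 + 2) - 131) - 1*(-3542) = (-109 + (25 + 2))/((25 + 2) - 131) + 3542 = (-109 + 27)/(27 - 131) + 3542 = -82/(-104) + 3542 = -1/104*(-82) + 3542 = 41/52 + 3542 = 184225/52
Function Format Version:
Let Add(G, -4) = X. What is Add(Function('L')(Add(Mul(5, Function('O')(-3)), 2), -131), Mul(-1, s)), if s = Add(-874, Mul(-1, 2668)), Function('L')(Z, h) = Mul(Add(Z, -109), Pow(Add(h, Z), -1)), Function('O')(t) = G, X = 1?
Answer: Rational(184225, 52) ≈ 3542.8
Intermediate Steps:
G = 5 (G = Add(4, 1) = 5)
Function('O')(t) = 5
Function('L')(Z, h) = Mul(Pow(Add(Z, h), -1), Add(-109, Z)) (Function('L')(Z, h) = Mul(Add(-109, Z), Pow(Add(Z, h), -1)) = Mul(Pow(Add(Z, h), -1), Add(-109, Z)))
s = -3542 (s = Add(-874, -2668) = -3542)
Add(Function('L')(Add(Mul(5, Function('O')(-3)), 2), -131), Mul(-1, s)) = Add(Mul(Pow(Add(Add(Mul(5, 5), 2), -131), -1), Add(-109, Add(Mul(5, 5), 2))), Mul(-1, -3542)) = Add(Mul(Pow(Add(Add(25, 2), -131), -1), Add(-109, Add(25, 2))), 3542) = Add(Mul(Pow(Add(27, -131), -1), Add(-109, 27)), 3542) = Add(Mul(Pow(-104, -1), -82), 3542) = Add(Mul(Rational(-1, 104), -82), 3542) = Add(Rational(41, 52), 3542) = Rational(184225, 52)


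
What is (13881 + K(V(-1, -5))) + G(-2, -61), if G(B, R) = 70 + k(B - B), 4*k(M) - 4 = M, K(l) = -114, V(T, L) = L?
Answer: 13838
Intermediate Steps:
k(M) = 1 + M/4
G(B, R) = 71 (G(B, R) = 70 + (1 + (B - B)/4) = 70 + (1 + (¼)*0) = 70 + (1 + 0) = 70 + 1 = 71)
(13881 + K(V(-1, -5))) + G(-2, -61) = (13881 - 114) + 71 = 13767 + 71 = 13838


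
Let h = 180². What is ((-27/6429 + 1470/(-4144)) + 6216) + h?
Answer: 24494982369/634328 ≈ 38616.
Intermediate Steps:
h = 32400
((-27/6429 + 1470/(-4144)) + 6216) + h = ((-27/6429 + 1470/(-4144)) + 6216) + 32400 = ((-27*1/6429 + 1470*(-1/4144)) + 6216) + 32400 = ((-9/2143 - 105/296) + 6216) + 32400 = (-227679/634328 + 6216) + 32400 = 3942755169/634328 + 32400 = 24494982369/634328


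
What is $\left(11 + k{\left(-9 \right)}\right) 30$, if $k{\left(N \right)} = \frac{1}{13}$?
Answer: $\frac{4320}{13} \approx 332.31$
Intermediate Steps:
$k{\left(N \right)} = \frac{1}{13}$
$\left(11 + k{\left(-9 \right)}\right) 30 = \left(11 + \frac{1}{13}\right) 30 = \frac{144}{13} \cdot 30 = \frac{4320}{13}$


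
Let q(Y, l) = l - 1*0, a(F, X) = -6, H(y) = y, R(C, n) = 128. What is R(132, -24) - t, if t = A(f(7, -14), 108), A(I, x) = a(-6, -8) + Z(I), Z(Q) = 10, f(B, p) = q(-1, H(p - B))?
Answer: 124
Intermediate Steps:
q(Y, l) = l (q(Y, l) = l + 0 = l)
f(B, p) = p - B
A(I, x) = 4 (A(I, x) = -6 + 10 = 4)
t = 4
R(132, -24) - t = 128 - 1*4 = 128 - 4 = 124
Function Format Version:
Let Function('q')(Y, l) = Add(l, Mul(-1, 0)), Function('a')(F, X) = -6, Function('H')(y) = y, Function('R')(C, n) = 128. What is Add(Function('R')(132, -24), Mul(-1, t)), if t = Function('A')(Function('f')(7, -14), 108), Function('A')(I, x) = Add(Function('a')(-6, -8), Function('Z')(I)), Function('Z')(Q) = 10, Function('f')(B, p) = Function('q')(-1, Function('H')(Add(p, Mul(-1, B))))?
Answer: 124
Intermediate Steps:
Function('q')(Y, l) = l (Function('q')(Y, l) = Add(l, 0) = l)
Function('f')(B, p) = Add(p, Mul(-1, B))
Function('A')(I, x) = 4 (Function('A')(I, x) = Add(-6, 10) = 4)
t = 4
Add(Function('R')(132, -24), Mul(-1, t)) = Add(128, Mul(-1, 4)) = Add(128, -4) = 124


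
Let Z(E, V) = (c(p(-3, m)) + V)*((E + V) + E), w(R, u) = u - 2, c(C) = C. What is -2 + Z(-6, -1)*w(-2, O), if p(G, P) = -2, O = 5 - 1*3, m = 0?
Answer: -2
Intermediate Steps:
O = 2 (O = 5 - 3 = 2)
w(R, u) = -2 + u
Z(E, V) = (-2 + V)*(V + 2*E) (Z(E, V) = (-2 + V)*((E + V) + E) = (-2 + V)*(V + 2*E))
-2 + Z(-6, -1)*w(-2, O) = -2 + ((-1)² - 4*(-6) - 2*(-1) + 2*(-6)*(-1))*(-2 + 2) = -2 + (1 + 24 + 2 + 12)*0 = -2 + 39*0 = -2 + 0 = -2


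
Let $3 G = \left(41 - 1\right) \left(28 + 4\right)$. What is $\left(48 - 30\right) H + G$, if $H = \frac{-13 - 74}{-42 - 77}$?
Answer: $\frac{157018}{357} \approx 439.83$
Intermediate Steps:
$H = \frac{87}{119}$ ($H = - \frac{87}{-119} = \left(-87\right) \left(- \frac{1}{119}\right) = \frac{87}{119} \approx 0.73109$)
$G = \frac{1280}{3}$ ($G = \frac{\left(41 - 1\right) \left(28 + 4\right)}{3} = \frac{40 \cdot 32}{3} = \frac{1}{3} \cdot 1280 = \frac{1280}{3} \approx 426.67$)
$\left(48 - 30\right) H + G = \left(48 - 30\right) \frac{87}{119} + \frac{1280}{3} = 18 \cdot \frac{87}{119} + \frac{1280}{3} = \frac{1566}{119} + \frac{1280}{3} = \frac{157018}{357}$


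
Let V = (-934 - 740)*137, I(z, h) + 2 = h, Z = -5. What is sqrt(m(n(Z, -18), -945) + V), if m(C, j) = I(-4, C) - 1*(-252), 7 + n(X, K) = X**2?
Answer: I*sqrt(229070) ≈ 478.61*I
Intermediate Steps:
I(z, h) = -2 + h
V = -229338 (V = -1674*137 = -229338)
n(X, K) = -7 + X**2
m(C, j) = 250 + C (m(C, j) = (-2 + C) - 1*(-252) = (-2 + C) + 252 = 250 + C)
sqrt(m(n(Z, -18), -945) + V) = sqrt((250 + (-7 + (-5)**2)) - 229338) = sqrt((250 + (-7 + 25)) - 229338) = sqrt((250 + 18) - 229338) = sqrt(268 - 229338) = sqrt(-229070) = I*sqrt(229070)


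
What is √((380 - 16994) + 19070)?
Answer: 2*√614 ≈ 49.558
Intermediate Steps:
√((380 - 16994) + 19070) = √(-16614 + 19070) = √2456 = 2*√614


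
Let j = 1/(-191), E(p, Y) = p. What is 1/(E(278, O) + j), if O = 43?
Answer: 191/53097 ≈ 0.0035972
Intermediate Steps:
j = -1/191 ≈ -0.0052356
1/(E(278, O) + j) = 1/(278 - 1/191) = 1/(53097/191) = 191/53097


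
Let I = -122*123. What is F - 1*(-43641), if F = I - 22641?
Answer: 5994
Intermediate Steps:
I = -15006
F = -37647 (F = -15006 - 22641 = -37647)
F - 1*(-43641) = -37647 - 1*(-43641) = -37647 + 43641 = 5994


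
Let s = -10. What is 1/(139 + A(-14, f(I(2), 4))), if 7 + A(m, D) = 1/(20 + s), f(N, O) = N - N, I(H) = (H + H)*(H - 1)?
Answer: 10/1321 ≈ 0.0075700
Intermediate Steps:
I(H) = 2*H*(-1 + H) (I(H) = (2*H)*(-1 + H) = 2*H*(-1 + H))
f(N, O) = 0
A(m, D) = -69/10 (A(m, D) = -7 + 1/(20 - 10) = -7 + 1/10 = -69/10)
1/(139 + A(-14, f(I(2), 4))) = 1/(139 - 69/10) = 1/(1321/10) = 10/1321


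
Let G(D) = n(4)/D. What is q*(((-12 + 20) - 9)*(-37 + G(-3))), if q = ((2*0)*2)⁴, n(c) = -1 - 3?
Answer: 0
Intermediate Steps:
n(c) = -4
G(D) = -4/D
q = 0 (q = (0*2)⁴ = 0⁴ = 0)
q*(((-12 + 20) - 9)*(-37 + G(-3))) = 0*(((-12 + 20) - 9)*(-37 - 4/(-3))) = 0*((8 - 9)*(-37 - 4*(-⅓))) = 0*(-(-37 + 4/3)) = 0*(-1*(-107/3)) = 0*(107/3) = 0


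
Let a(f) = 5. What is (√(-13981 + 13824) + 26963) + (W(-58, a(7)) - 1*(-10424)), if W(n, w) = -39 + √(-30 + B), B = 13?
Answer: 37348 + I*√17 + I*√157 ≈ 37348.0 + 16.653*I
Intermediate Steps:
W(n, w) = -39 + I*√17 (W(n, w) = -39 + √(-30 + 13) = -39 + √(-17) = -39 + I*√17)
(√(-13981 + 13824) + 26963) + (W(-58, a(7)) - 1*(-10424)) = (√(-13981 + 13824) + 26963) + ((-39 + I*√17) - 1*(-10424)) = (√(-157) + 26963) + ((-39 + I*√17) + 10424) = (I*√157 + 26963) + (10385 + I*√17) = (26963 + I*√157) + (10385 + I*√17) = 37348 + I*√17 + I*√157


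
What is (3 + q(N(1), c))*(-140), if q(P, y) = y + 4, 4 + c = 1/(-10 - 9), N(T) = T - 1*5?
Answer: -7840/19 ≈ -412.63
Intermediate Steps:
N(T) = -5 + T (N(T) = T - 5 = -5 + T)
c = -77/19 (c = -4 + 1/(-10 - 9) = -4 + 1/(-19) = -4 - 1/19 = -77/19 ≈ -4.0526)
q(P, y) = 4 + y
(3 + q(N(1), c))*(-140) = (3 + (4 - 77/19))*(-140) = (3 - 1/19)*(-140) = (56/19)*(-140) = -7840/19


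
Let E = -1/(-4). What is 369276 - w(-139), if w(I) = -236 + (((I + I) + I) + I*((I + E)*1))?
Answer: 1402571/4 ≈ 3.5064e+5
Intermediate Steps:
E = ¼ (E = -1*(-¼) = ¼ ≈ 0.25000)
w(I) = -236 + 3*I + I*(¼ + I) (w(I) = -236 + (((I + I) + I) + I*((I + ¼)*1)) = -236 + ((2*I + I) + I*((¼ + I)*1)) = -236 + (3*I + I*(¼ + I)) = -236 + 3*I + I*(¼ + I))
369276 - w(-139) = 369276 - (-236 + (-139)² + (13/4)*(-139)) = 369276 - (-236 + 19321 - 1807/4) = 369276 - 1*74533/4 = 369276 - 74533/4 = 1402571/4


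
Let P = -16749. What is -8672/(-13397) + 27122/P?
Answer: -218106106/224386353 ≈ -0.97201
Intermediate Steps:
-8672/(-13397) + 27122/P = -8672/(-13397) + 27122/(-16749) = -8672*(-1/13397) + 27122*(-1/16749) = 8672/13397 - 27122/16749 = -218106106/224386353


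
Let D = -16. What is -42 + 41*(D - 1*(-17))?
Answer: -1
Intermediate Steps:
-42 + 41*(D - 1*(-17)) = -42 + 41*(-16 - 1*(-17)) = -42 + 41*(-16 + 17) = -42 + 41*1 = -42 + 41 = -1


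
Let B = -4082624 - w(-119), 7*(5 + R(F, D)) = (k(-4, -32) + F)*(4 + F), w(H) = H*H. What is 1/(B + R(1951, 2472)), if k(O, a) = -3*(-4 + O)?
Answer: -7/24816405 ≈ -2.8207e-7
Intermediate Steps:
k(O, a) = 12 - 3*O
w(H) = H**2
R(F, D) = -5 + (4 + F)*(24 + F)/7 (R(F, D) = -5 + (((12 - 3*(-4)) + F)*(4 + F))/7 = -5 + (((12 + 12) + F)*(4 + F))/7 = -5 + ((24 + F)*(4 + F))/7 = -5 + ((4 + F)*(24 + F))/7 = -5 + (4 + F)*(24 + F)/7)
B = -4096785 (B = -4082624 - 1*(-119)**2 = -4082624 - 1*14161 = -4082624 - 14161 = -4096785)
1/(B + R(1951, 2472)) = 1/(-4096785 + (61/7 + 4*1951 + (1/7)*1951**2)) = 1/(-4096785 + (61/7 + 7804 + (1/7)*3806401)) = 1/(-4096785 + (61/7 + 7804 + 3806401/7)) = 1/(-4096785 + 3861090/7) = 1/(-24816405/7) = -7/24816405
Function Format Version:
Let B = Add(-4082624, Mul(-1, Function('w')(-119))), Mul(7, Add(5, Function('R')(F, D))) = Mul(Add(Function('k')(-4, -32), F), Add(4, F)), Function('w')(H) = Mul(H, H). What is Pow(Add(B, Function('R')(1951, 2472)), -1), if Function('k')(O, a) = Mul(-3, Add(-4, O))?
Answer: Rational(-7, 24816405) ≈ -2.8207e-7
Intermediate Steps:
Function('k')(O, a) = Add(12, Mul(-3, O))
Function('w')(H) = Pow(H, 2)
Function('R')(F, D) = Add(-5, Mul(Rational(1, 7), Add(4, F), Add(24, F))) (Function('R')(F, D) = Add(-5, Mul(Rational(1, 7), Mul(Add(Add(12, Mul(-3, -4)), F), Add(4, F)))) = Add(-5, Mul(Rational(1, 7), Mul(Add(Add(12, 12), F), Add(4, F)))) = Add(-5, Mul(Rational(1, 7), Mul(Add(24, F), Add(4, F)))) = Add(-5, Mul(Rational(1, 7), Mul(Add(4, F), Add(24, F)))) = Add(-5, Mul(Rational(1, 7), Add(4, F), Add(24, F))))
B = -4096785 (B = Add(-4082624, Mul(-1, Pow(-119, 2))) = Add(-4082624, Mul(-1, 14161)) = Add(-4082624, -14161) = -4096785)
Pow(Add(B, Function('R')(1951, 2472)), -1) = Pow(Add(-4096785, Add(Rational(61, 7), Mul(4, 1951), Mul(Rational(1, 7), Pow(1951, 2)))), -1) = Pow(Add(-4096785, Add(Rational(61, 7), 7804, Mul(Rational(1, 7), 3806401))), -1) = Pow(Add(-4096785, Add(Rational(61, 7), 7804, Rational(3806401, 7))), -1) = Pow(Add(-4096785, Rational(3861090, 7)), -1) = Pow(Rational(-24816405, 7), -1) = Rational(-7, 24816405)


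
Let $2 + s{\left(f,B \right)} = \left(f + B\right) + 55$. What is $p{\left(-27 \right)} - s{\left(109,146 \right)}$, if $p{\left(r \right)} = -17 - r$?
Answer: $-298$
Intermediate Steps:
$s{\left(f,B \right)} = 53 + B + f$ ($s{\left(f,B \right)} = -2 + \left(\left(f + B\right) + 55\right) = -2 + \left(\left(B + f\right) + 55\right) = -2 + \left(55 + B + f\right) = 53 + B + f$)
$p{\left(-27 \right)} - s{\left(109,146 \right)} = \left(-17 - -27\right) - \left(53 + 146 + 109\right) = \left(-17 + 27\right) - 308 = 10 - 308 = -298$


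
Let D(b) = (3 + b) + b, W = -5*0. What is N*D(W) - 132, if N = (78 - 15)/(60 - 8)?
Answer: -6675/52 ≈ -128.37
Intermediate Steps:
W = 0
N = 63/52 ≈ 1.2115
D(b) = 3 + 2*b
N*D(W) - 132 = 63*(3 + 2*0)/52 - 132 = 63*(3 + 0)/52 - 132 = (63/52)*3 - 132 = 189/52 - 132 = -6675/52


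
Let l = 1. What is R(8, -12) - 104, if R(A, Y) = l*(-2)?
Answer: -106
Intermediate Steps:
R(A, Y) = -2 (R(A, Y) = 1*(-2) = -2)
R(8, -12) - 104 = -2 - 104 = -106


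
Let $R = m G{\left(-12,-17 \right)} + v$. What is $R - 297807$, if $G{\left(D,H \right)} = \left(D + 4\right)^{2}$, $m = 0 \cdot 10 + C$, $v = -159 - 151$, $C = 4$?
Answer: $-297861$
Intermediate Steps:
$v = -310$ ($v = -159 - 151 = -310$)
$m = 4$ ($m = 0 \cdot 10 + 4 = 0 + 4 = 4$)
$G{\left(D,H \right)} = \left(4 + D\right)^{2}$
$R = -54$ ($R = 4 \left(4 - 12\right)^{2} - 310 = 4 \left(-8\right)^{2} - 310 = 4 \cdot 64 - 310 = 256 - 310 = -54$)
$R - 297807 = -54 - 297807 = -297861$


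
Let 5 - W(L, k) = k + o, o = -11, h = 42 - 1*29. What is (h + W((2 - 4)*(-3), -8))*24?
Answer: 888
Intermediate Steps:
h = 13 (h = 42 - 29 = 13)
W(L, k) = 16 - k (W(L, k) = 5 - (k - 11) = 5 - (-11 + k) = 5 + (11 - k) = 16 - k)
(h + W((2 - 4)*(-3), -8))*24 = (13 + (16 - 1*(-8)))*24 = (13 + (16 + 8))*24 = (13 + 24)*24 = 37*24 = 888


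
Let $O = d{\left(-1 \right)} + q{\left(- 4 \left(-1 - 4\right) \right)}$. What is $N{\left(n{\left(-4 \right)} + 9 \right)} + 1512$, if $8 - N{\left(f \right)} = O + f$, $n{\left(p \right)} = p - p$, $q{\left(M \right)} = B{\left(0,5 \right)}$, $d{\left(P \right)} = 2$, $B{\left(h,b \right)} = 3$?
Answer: $1506$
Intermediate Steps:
$q{\left(M \right)} = 3$
$O = 5$ ($O = 2 + 3 = 5$)
$n{\left(p \right)} = 0$
$N{\left(f \right)} = 3 - f$ ($N{\left(f \right)} = 8 - \left(5 + f\right) = 3 - f$)
$N{\left(n{\left(-4 \right)} + 9 \right)} + 1512 = \left(3 - \left(0 + 9\right)\right) + 1512 = \left(3 - 9\right) + 1512 = -6 + 1512 = 1506$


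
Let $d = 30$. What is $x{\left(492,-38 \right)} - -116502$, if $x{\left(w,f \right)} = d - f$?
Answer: $116570$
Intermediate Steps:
$x{\left(w,f \right)} = 30 - f$
$x{\left(492,-38 \right)} - -116502 = \left(30 - -38\right) - -116502 = \left(30 + 38\right) + 116502 = 68 + 116502 = 116570$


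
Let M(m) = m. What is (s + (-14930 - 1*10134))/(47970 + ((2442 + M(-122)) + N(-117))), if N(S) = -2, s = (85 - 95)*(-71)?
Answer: -12177/25144 ≈ -0.48429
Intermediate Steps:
s = 710 (s = -10*(-71) = 710)
(s + (-14930 - 1*10134))/(47970 + ((2442 + M(-122)) + N(-117))) = (710 + (-14930 - 1*10134))/(47970 + ((2442 - 122) - 2)) = (710 + (-14930 - 10134))/(47970 + (2320 - 2)) = (710 - 25064)/(47970 + 2318) = -24354/50288 = -24354*1/50288 = -12177/25144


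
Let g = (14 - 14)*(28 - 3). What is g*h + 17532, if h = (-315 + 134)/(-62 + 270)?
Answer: 17532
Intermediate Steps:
h = -181/208 ≈ -0.87019
g = 0 (g = 0*25 = 0)
g*h + 17532 = 0*(-181/208) + 17532 = 0 + 17532 = 17532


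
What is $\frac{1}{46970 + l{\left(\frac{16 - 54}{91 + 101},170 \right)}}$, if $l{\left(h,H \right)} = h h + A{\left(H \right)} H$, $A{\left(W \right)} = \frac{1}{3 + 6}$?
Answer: $\frac{3072}{144349987} \approx 2.1282 \cdot 10^{-5}$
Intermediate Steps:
$A{\left(W \right)} = \frac{1}{9}$
$l{\left(h,H \right)} = h^{2} + \frac{H}{9}$ ($l{\left(h,H \right)} = h h + \frac{H}{9} = h^{2} + \frac{H}{9}$)
$\frac{1}{46970 + l{\left(\frac{16 - 54}{91 + 101},170 \right)}} = \frac{1}{46970 + \left(\left(\frac{16 - 54}{91 + 101}\right)^{2} + \frac{1}{9} \cdot 170\right)} = \frac{1}{46970 + \left(\left(- \frac{38}{192}\right)^{2} + \frac{170}{9}\right)} = \frac{1}{46970 + \left(\left(\left(-38\right) \frac{1}{192}\right)^{2} + \frac{170}{9}\right)} = \frac{1}{46970 + \left(\left(- \frac{19}{96}\right)^{2} + \frac{170}{9}\right)} = \frac{1}{46970 + \left(\frac{361}{9216} + \frac{170}{9}\right)} = \frac{1}{46970 + \frac{58147}{3072}} = \frac{1}{\frac{144349987}{3072}} = \frac{3072}{144349987}$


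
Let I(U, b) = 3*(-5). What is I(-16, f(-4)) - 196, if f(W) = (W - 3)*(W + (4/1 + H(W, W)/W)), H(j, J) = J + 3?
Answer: -211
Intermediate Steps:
H(j, J) = 3 + J
f(W) = (-3 + W)*(4 + W + (3 + W)/W) (f(W) = (W - 3)*(W + (4/1 + (3 + W)/W)) = (-3 + W)*(W + (4*1 + (3 + W)/W)) = (-3 + W)*(W + (4 + (3 + W)/W)) = (-3 + W)*(4 + W + (3 + W)/W))
I(U, b) = -15
I(-16, f(-4)) - 196 = -15 - 196 = -211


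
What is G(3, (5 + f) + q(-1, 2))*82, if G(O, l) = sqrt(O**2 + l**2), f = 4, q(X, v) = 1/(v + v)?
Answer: 41*sqrt(1513)/2 ≈ 797.39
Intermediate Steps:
q(X, v) = 1/(2*v)
G(3, (5 + f) + q(-1, 2))*82 = sqrt(3**2 + ((5 + 4) + (1/2)/2)**2)*82 = sqrt(9 + (9 + (1/2)*(1/2))**2)*82 = sqrt(9 + (9 + 1/4)**2)*82 = sqrt(9 + (37/4)**2)*82 = sqrt(9 + 1369/16)*82 = sqrt(1513/16)*82 = (sqrt(1513)/4)*82 = 41*sqrt(1513)/2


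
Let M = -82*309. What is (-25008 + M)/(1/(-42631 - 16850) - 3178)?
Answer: 2994630426/189030619 ≈ 15.842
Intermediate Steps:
M = -25338
(-25008 + M)/(1/(-42631 - 16850) - 3178) = (-25008 - 25338)/(1/(-42631 - 16850) - 3178) = -50346/(1/(-59481) - 3178) = -50346/(-1/59481 - 3178) = -50346/(-189030619/59481) = -50346*(-59481/189030619) = 2994630426/189030619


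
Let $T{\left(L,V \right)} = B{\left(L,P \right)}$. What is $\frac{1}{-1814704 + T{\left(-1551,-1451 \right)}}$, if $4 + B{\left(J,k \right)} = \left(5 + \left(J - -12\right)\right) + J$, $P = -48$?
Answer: $- \frac{1}{1817793} \approx -5.5012 \cdot 10^{-7}$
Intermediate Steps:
$B{\left(J,k \right)} = 13 + 2 J$ ($B{\left(J,k \right)} = -4 + \left(\left(5 + \left(J - -12\right)\right) + J\right) = -4 + \left(\left(5 + \left(J + 12\right)\right) + J\right) = -4 + \left(\left(5 + \left(12 + J\right)\right) + J\right) = -4 + \left(\left(17 + J\right) + J\right) = -4 + \left(17 + 2 J\right) = 13 + 2 J$)
$T{\left(L,V \right)} = 13 + 2 L$
$\frac{1}{-1814704 + T{\left(-1551,-1451 \right)}} = \frac{1}{-1814704 + \left(13 + 2 \left(-1551\right)\right)} = \frac{1}{-1814704 + \left(13 - 3102\right)} = \frac{1}{-1814704 - 3089} = \frac{1}{-1817793} = - \frac{1}{1817793}$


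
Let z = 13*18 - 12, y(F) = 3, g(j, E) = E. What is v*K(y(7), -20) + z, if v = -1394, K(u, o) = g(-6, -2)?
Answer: 3010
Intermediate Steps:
K(u, o) = -2
z = 222 (z = 234 - 12 = 222)
v*K(y(7), -20) + z = -1394*(-2) + 222 = 2788 + 222 = 3010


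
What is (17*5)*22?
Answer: 1870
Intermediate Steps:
(17*5)*22 = 85*22 = 1870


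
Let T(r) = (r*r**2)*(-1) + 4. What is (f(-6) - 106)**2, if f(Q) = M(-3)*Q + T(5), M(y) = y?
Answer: 43681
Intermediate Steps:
T(r) = 4 - r**3 (T(r) = r**3*(-1) + 4 = -r**3 + 4 = 4 - r**3)
f(Q) = -121 - 3*Q (f(Q) = -3*Q + (4 - 1*5**3) = -3*Q + (4 - 1*125) = -3*Q + (4 - 125) = -3*Q - 121 = -121 - 3*Q)
(f(-6) - 106)**2 = ((-121 - 3*(-6)) - 106)**2 = ((-121 + 18) - 106)**2 = (-103 - 106)**2 = (-209)**2 = 43681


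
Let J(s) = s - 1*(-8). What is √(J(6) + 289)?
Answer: √303 ≈ 17.407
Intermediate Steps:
J(s) = 8 + s (J(s) = s + 8 = 8 + s)
√(J(6) + 289) = √((8 + 6) + 289) = √(14 + 289) = √303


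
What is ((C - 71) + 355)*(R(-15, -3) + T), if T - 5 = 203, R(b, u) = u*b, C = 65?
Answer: 88297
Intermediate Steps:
R(b, u) = b*u
T = 208 (T = 5 + 203 = 208)
((C - 71) + 355)*(R(-15, -3) + T) = ((65 - 71) + 355)*(-15*(-3) + 208) = (-6 + 355)*(45 + 208) = 349*253 = 88297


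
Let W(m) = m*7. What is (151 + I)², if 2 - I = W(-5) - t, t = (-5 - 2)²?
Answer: 56169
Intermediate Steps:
W(m) = 7*m
t = 49 (t = (-7)² = 49)
I = 86 (I = 2 - (7*(-5) - 1*49) = 2 - (-35 - 49) = 2 - 1*(-84) = 2 + 84 = 86)
(151 + I)² = (151 + 86)² = 237² = 56169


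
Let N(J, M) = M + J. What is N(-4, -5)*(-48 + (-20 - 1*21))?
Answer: 801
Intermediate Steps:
N(J, M) = J + M
N(-4, -5)*(-48 + (-20 - 1*21)) = (-4 - 5)*(-48 + (-20 - 1*21)) = -9*(-48 + (-20 - 21)) = -9*(-48 - 41) = -9*(-89) = 801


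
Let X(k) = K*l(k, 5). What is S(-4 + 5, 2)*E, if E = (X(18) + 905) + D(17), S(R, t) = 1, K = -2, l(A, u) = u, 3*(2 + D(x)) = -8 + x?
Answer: 896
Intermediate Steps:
D(x) = -14/3 + x/3 (D(x) = -2 + (-8 + x)/3 = -2 + (-8/3 + x/3) = -14/3 + x/3)
X(k) = -10 (X(k) = -2*5 = -10)
E = 896 (E = (-10 + 905) + (-14/3 + (⅓)*17) = 895 + (-14/3 + 17/3) = 895 + 1 = 896)
S(-4 + 5, 2)*E = 1*896 = 896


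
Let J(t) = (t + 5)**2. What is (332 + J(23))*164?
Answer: 183024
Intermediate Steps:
J(t) = (5 + t)**2
(332 + J(23))*164 = (332 + (5 + 23)**2)*164 = (332 + 28**2)*164 = (332 + 784)*164 = 1116*164 = 183024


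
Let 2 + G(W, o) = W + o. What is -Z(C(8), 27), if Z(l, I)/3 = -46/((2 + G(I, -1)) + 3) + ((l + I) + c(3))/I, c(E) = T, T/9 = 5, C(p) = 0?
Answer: -94/29 ≈ -3.2414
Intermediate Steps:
G(W, o) = -2 + W + o (G(W, o) = -2 + (W + o) = -2 + W + o)
T = 45 (T = 9*5 = 45)
c(E) = 45
Z(l, I) = -138/(2 + I) + 3*(45 + I + l)/I (Z(l, I) = 3*(-46/((2 + (-2 + I - 1)) + 3) + ((l + I) + 45)/I) = 3*(-46/((2 + (-3 + I)) + 3) + ((I + l) + 45)/I) = 3*(-46/((-1 + I) + 3) + (45 + I + l)/I) = 3*(-46/(2 + I) + (45 + I + l)/I) = -138/(2 + I) + 3*(45 + I + l)/I)
-Z(C(8), 27) = -3*(90 + 27 + 27² + 2*0 + 27*0)/(27*(2 + 27)) = -3*(90 + 27 + 729 + 0 + 0)/(27*29) = -3*846/(27*29) = -1*94/29 = -94/29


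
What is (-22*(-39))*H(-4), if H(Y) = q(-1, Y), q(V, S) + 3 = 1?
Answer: -1716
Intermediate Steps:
q(V, S) = -2 (q(V, S) = -3 + 1 = -2)
H(Y) = -2
(-22*(-39))*H(-4) = -22*(-39)*(-2) = 858*(-2) = -1716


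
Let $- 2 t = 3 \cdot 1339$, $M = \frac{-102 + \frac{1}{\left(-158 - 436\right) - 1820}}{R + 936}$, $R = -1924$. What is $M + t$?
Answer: $- \frac{4790090543}{2385032} \approx -2008.4$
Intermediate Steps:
$M = \frac{246229}{2385032}$ ($M = \frac{-102 + \frac{1}{\left(-158 - 436\right) - 1820}}{-1924 + 936} = \frac{-102 + \frac{1}{-594 - 1820}}{-988} = \left(-102 + \frac{1}{-2414}\right) \left(- \frac{1}{988}\right) = \left(-102 - \frac{1}{2414}\right) \left(- \frac{1}{988}\right) = \left(- \frac{246229}{2414}\right) \left(- \frac{1}{988}\right) = \frac{246229}{2385032} \approx 0.10324$)
$t = - \frac{4017}{2}$ ($t = - \frac{3 \cdot 1339}{2} = \left(- \frac{1}{2}\right) 4017 = - \frac{4017}{2} \approx -2008.5$)
$M + t = \frac{246229}{2385032} - \frac{4017}{2} = - \frac{4790090543}{2385032}$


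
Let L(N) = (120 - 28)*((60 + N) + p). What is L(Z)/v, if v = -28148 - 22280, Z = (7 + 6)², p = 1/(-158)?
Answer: -832163/1991906 ≈ -0.41777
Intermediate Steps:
p = -1/158 ≈ -0.0063291
Z = 169 (Z = 13² = 169)
L(N) = 436034/79 + 92*N (L(N) = (120 - 28)*((60 + N) - 1/158) = 92*(9479/158 + N) = 436034/79 + 92*N)
v = -50428
L(Z)/v = (436034/79 + 92*169)/(-50428) = (436034/79 + 15548)*(-1/50428) = (1664326/79)*(-1/50428) = -832163/1991906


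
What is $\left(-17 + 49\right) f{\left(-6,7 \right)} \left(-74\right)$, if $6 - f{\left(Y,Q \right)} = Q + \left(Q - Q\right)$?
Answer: $2368$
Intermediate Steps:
$f{\left(Y,Q \right)} = 6 - Q$ ($f{\left(Y,Q \right)} = 6 - \left(Q + \left(Q - Q\right)\right) = 6 - \left(Q + 0\right) = 6 - Q$)
$\left(-17 + 49\right) f{\left(-6,7 \right)} \left(-74\right) = \left(-17 + 49\right) \left(6 - 7\right) \left(-74\right) = 32 \left(6 - 7\right) \left(-74\right) = 32 \left(-1\right) \left(-74\right) = \left(-32\right) \left(-74\right) = 2368$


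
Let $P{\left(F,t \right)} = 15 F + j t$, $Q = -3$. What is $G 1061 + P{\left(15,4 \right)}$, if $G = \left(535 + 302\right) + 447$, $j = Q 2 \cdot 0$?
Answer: $1362549$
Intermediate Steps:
$j = 0$ ($j = \left(-3\right) 2 \cdot 0 = \left(-6\right) 0 = 0$)
$G = 1284$ ($G = 837 + 447 = 1284$)
$P{\left(F,t \right)} = 15 F$ ($P{\left(F,t \right)} = 15 F + 0 t = 15 F + 0 = 15 F$)
$G 1061 + P{\left(15,4 \right)} = 1284 \cdot 1061 + 15 \cdot 15 = 1362324 + 225 = 1362549$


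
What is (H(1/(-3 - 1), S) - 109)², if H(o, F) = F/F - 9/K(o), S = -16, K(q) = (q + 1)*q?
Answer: 3600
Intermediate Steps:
K(q) = q*(1 + q) (K(q) = (1 + q)*q = q*(1 + q))
H(o, F) = 1 - 9/(o*(1 + o)) (H(o, F) = F/F - 9*1/(o*(1 + o)) = 1 - 9/(o*(1 + o)))
(H(1/(-3 - 1), S) - 109)² = ((-9 + (1 + 1/(-3 - 1))/(-3 - 1))/((1/(-3 - 1))*(1 + 1/(-3 - 1))) - 109)² = ((-9 + (1 + 1/(-4))/(-4))/((1/(-4))*(1 + 1/(-4))) - 109)² = ((-9 - (1 - ¼)/4)/((-¼)*(1 - ¼)) - 109)² = (-4*(-9 - ¼*¾)/¾ - 109)² = (-4*4/3*(-9 - 3/16) - 109)² = (-4*4/3*(-147/16) - 109)² = (49 - 109)² = (-60)² = 3600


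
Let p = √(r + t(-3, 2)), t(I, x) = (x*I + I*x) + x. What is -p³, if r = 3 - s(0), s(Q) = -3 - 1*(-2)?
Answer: 6*I*√6 ≈ 14.697*I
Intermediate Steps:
t(I, x) = x + 2*I*x (t(I, x) = (I*x + I*x) + x = 2*I*x + x = x + 2*I*x)
s(Q) = -1 (s(Q) = -3 + 2 = -1)
r = 4 (r = 3 - 1*(-1) = 3 + 1 = 4)
p = I*√6 (p = √(4 + 2*(1 + 2*(-3))) = √(4 + 2*(1 - 6)) = √(4 + 2*(-5)) = √(4 - 10) = √(-6) = I*√6 ≈ 2.4495*I)
-p³ = -(I*√6)³ = -(-6)*I*√6 = 6*I*√6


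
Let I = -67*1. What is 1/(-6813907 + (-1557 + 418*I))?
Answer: -1/6843470 ≈ -1.4612e-7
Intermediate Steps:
I = -67
1/(-6813907 + (-1557 + 418*I)) = 1/(-6813907 + (-1557 + 418*(-67))) = 1/(-6813907 + (-1557 - 28006)) = 1/(-6813907 - 29563) = 1/(-6843470) = -1/6843470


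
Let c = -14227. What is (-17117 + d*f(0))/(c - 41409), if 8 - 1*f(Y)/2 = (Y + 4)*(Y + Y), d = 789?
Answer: 4493/55636 ≈ 0.080757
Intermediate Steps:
f(Y) = 16 - 4*Y*(4 + Y) (f(Y) = 16 - 2*(Y + 4)*(Y + Y) = 16 - 2*(4 + Y)*2*Y = 16 - 4*Y*(4 + Y))
(-17117 + d*f(0))/(c - 41409) = (-17117 + 789*(16 - 16*0 - 4*0**2))/(-14227 - 41409) = (-17117 + 789*(16 + 0 - 4*0))/(-55636) = (-17117 + 789*(16 + 0 + 0))*(-1/55636) = (-17117 + 789*16)*(-1/55636) = (-17117 + 12624)*(-1/55636) = -4493*(-1/55636) = 4493/55636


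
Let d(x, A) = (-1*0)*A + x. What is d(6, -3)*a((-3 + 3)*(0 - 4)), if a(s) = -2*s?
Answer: 0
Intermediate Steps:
d(x, A) = x (d(x, A) = 0*A + x = 0 + x = x)
d(6, -3)*a((-3 + 3)*(0 - 4)) = 6*(-2*(-3 + 3)*(0 - 4)) = 6*(-0*(-4)) = 6*(-2*0) = 6*0 = 0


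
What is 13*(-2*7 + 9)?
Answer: -65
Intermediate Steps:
13*(-2*7 + 9) = 13*(-14 + 9) = 13*(-5) = -65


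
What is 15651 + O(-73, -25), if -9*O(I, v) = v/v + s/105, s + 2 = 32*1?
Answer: 109556/7 ≈ 15651.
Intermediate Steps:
s = 30 (s = -2 + 32*1 = -2 + 32 = 30)
O(I, v) = -⅐ (O(I, v) = -(v/v + 30/105)/9 = -(1 + 30*(1/105))/9 = -(1 + 2/7)/9 = -⅑*9/7 = -⅐)
15651 + O(-73, -25) = 15651 - ⅐ = 109556/7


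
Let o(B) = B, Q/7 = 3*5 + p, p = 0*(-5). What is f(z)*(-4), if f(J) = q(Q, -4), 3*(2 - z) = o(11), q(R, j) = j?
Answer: 16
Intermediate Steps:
p = 0
Q = 105 (Q = 7*(3*5 + 0) = 7*(15 + 0) = 7*15 = 105)
z = -5/3 (z = 2 - ⅓*11 = 2 - 11/3 = -5/3 ≈ -1.6667)
f(J) = -4
f(z)*(-4) = -4*(-4) = 16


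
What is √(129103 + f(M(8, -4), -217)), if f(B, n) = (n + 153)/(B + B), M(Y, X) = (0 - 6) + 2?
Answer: √129111 ≈ 359.32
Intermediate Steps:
M(Y, X) = -4 (M(Y, X) = -6 + 2 = -4)
f(B, n) = (153 + n)/(2*B) (f(B, n) = (153 + n)/((2*B)) = (153 + n)*(1/(2*B)) = (153 + n)/(2*B))
√(129103 + f(M(8, -4), -217)) = √(129103 + (½)*(153 - 217)/(-4)) = √(129103 + (½)*(-¼)*(-64)) = √(129103 + 8) = √129111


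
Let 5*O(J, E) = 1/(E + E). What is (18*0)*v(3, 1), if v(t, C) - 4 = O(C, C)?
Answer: 0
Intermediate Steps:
O(J, E) = 1/(10*E) (O(J, E) = 1/(5*(E + E)) = 1/(5*((2*E))) = (1/(2*E))/5 = 1/(10*E))
v(t, C) = 4 + 1/(10*C)
(18*0)*v(3, 1) = (18*0)*(4 + (1/10)/1) = 0*(4 + (1/10)*1) = 0*(4 + 1/10) = 0*(41/10) = 0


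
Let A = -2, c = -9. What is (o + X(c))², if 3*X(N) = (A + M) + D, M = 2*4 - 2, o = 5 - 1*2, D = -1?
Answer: 16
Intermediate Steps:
o = 3 (o = 5 - 2 = 3)
M = 6 (M = 8 - 2 = 6)
X(N) = 1 (X(N) = ((-2 + 6) - 1)/3 = (4 - 1)/3 = (⅓)*3 = 1)
(o + X(c))² = (3 + 1)² = 4² = 16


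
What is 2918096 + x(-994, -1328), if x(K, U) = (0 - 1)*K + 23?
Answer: 2919113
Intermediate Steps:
x(K, U) = 23 - K (x(K, U) = -K + 23 = 23 - K)
2918096 + x(-994, -1328) = 2918096 + (23 - 1*(-994)) = 2918096 + (23 + 994) = 2918096 + 1017 = 2919113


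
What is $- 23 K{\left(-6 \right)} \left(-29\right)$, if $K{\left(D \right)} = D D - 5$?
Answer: $20677$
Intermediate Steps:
$K{\left(D \right)} = -5 + D^{2}$ ($K{\left(D \right)} = D^{2} - 5 = -5 + D^{2}$)
$- 23 K{\left(-6 \right)} \left(-29\right) = - 23 \left(-5 + \left(-6\right)^{2}\right) \left(-29\right) = - 23 \left(-5 + 36\right) \left(-29\right) = \left(-23\right) 31 \left(-29\right) = \left(-713\right) \left(-29\right) = 20677$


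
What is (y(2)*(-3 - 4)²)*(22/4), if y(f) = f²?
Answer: 1078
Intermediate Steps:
(y(2)*(-3 - 4)²)*(22/4) = (2²*(-3 - 4)²)*(22/4) = (4*(-7)²)*(22*(¼)) = (4*49)*(11/2) = 196*(11/2) = 1078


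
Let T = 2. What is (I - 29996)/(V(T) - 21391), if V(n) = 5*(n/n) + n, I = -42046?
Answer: 12007/3564 ≈ 3.3690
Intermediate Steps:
V(n) = 5 + n (V(n) = 5*1 + n = 5 + n)
(I - 29996)/(V(T) - 21391) = (-42046 - 29996)/((5 + 2) - 21391) = -72042/(7 - 21391) = -72042/(-21384) = -72042*(-1/21384) = 12007/3564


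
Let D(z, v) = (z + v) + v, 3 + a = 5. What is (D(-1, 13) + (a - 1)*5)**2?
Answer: 900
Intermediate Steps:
a = 2 (a = -3 + 5 = 2)
D(z, v) = z + 2*v (D(z, v) = (v + z) + v = z + 2*v)
(D(-1, 13) + (a - 1)*5)**2 = ((-1 + 2*13) + (2 - 1)*5)**2 = ((-1 + 26) + 1*5)**2 = (25 + 5)**2 = 30**2 = 900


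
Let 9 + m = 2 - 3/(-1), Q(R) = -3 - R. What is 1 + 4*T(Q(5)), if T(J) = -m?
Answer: 17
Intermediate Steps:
m = -4 (m = -9 + (2 - 3/(-1)) = -9 + (2 - 3*(-1)) = -9 + (2 - 1*(-3)) = -9 + (2 + 3) = -9 + 5 = -4)
T(J) = 4 (T(J) = -1*(-4) = 4)
1 + 4*T(Q(5)) = 1 + 4*4 = 1 + 16 = 17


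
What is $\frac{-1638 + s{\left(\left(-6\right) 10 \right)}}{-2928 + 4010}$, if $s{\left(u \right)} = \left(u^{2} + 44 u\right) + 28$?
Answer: $- \frac{325}{541} \approx -0.60074$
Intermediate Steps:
$s{\left(u \right)} = 28 + u^{2} + 44 u$
$\frac{-1638 + s{\left(\left(-6\right) 10 \right)}}{-2928 + 4010} = \frac{-1638 + \left(28 + \left(\left(-6\right) 10\right)^{2} + 44 \left(\left(-6\right) 10\right)\right)}{-2928 + 4010} = \frac{-1638 + \left(28 + \left(-60\right)^{2} + 44 \left(-60\right)\right)}{1082} = \left(-1638 + \left(28 + 3600 - 2640\right)\right) \frac{1}{1082} = \left(-1638 + 988\right) \frac{1}{1082} = \left(-650\right) \frac{1}{1082} = - \frac{325}{541}$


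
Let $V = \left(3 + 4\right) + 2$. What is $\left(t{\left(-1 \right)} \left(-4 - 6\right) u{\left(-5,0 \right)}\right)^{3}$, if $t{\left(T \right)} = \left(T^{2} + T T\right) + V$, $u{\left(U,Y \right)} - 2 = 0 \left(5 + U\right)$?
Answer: $-10648000$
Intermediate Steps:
$V = 9$ ($V = 7 + 2 = 9$)
$u{\left(U,Y \right)} = 2$ ($u{\left(U,Y \right)} = 2 + 0 \left(5 + U\right) = 2 + 0 = 2$)
$t{\left(T \right)} = 9 + 2 T^{2}$ ($t{\left(T \right)} = \left(T^{2} + T T\right) + 9 = \left(T^{2} + T^{2}\right) + 9 = 2 T^{2} + 9 = 9 + 2 T^{2}$)
$\left(t{\left(-1 \right)} \left(-4 - 6\right) u{\left(-5,0 \right)}\right)^{3} = \left(\left(9 + 2 \left(-1\right)^{2}\right) \left(-4 - 6\right) 2\right)^{3} = \left(\left(9 + 2 \cdot 1\right) \left(-4 - 6\right) 2\right)^{3} = \left(\left(9 + 2\right) \left(-10\right) 2\right)^{3} = \left(11 \left(-10\right) 2\right)^{3} = \left(\left(-110\right) 2\right)^{3} = \left(-220\right)^{3} = -10648000$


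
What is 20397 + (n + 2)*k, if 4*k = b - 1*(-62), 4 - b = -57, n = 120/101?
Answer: 4139997/202 ≈ 20495.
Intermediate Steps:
n = 120/101 (n = 120*(1/101) = 120/101 ≈ 1.1881)
b = 61 (b = 4 - 1*(-57) = 4 + 57 = 61)
k = 123/4 (k = (61 - 1*(-62))/4 = (61 + 62)/4 = (¼)*123 = 123/4 ≈ 30.750)
20397 + (n + 2)*k = 20397 + (120/101 + 2)*(123/4) = 20397 + (322/101)*(123/4) = 20397 + 19803/202 = 4139997/202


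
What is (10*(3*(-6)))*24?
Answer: -4320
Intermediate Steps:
(10*(3*(-6)))*24 = (10*(-18))*24 = -180*24 = -4320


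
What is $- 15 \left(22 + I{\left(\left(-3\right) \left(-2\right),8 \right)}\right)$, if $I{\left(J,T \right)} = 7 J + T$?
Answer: $-1080$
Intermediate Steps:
$I{\left(J,T \right)} = T + 7 J$
$- 15 \left(22 + I{\left(\left(-3\right) \left(-2\right),8 \right)}\right) = - 15 \left(22 + \left(8 + 7 \left(\left(-3\right) \left(-2\right)\right)\right)\right) = - 15 \left(22 + \left(8 + 7 \cdot 6\right)\right) = - 15 \left(22 + \left(8 + 42\right)\right) = - 15 \left(22 + 50\right) = \left(-15\right) 72 = -1080$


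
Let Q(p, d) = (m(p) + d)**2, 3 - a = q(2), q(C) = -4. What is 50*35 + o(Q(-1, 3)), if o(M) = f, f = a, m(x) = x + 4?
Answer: 1757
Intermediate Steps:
m(x) = 4 + x
a = 7 (a = 3 - 1*(-4) = 3 + 4 = 7)
f = 7
Q(p, d) = (4 + d + p)**2 (Q(p, d) = ((4 + p) + d)**2 = (4 + d + p)**2)
o(M) = 7
50*35 + o(Q(-1, 3)) = 50*35 + 7 = 1750 + 7 = 1757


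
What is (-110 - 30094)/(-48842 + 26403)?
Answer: 30204/22439 ≈ 1.3460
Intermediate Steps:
(-110 - 30094)/(-48842 + 26403) = -30204/(-22439) = -30204*(-1/22439) = 30204/22439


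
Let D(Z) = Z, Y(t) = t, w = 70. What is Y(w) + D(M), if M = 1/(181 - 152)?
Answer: 2031/29 ≈ 70.034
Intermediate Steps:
M = 1/29 ≈ 0.034483
Y(w) + D(M) = 70 + 1/29 = 2031/29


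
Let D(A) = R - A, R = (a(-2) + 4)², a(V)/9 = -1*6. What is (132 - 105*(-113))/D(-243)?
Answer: 11997/2743 ≈ 4.3737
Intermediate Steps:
a(V) = -54 (a(V) = 9*(-1*6) = 9*(-6) = -54)
R = 2500 (R = (-54 + 4)² = (-50)² = 2500)
D(A) = 2500 - A
(132 - 105*(-113))/D(-243) = (132 - 105*(-113))/(2500 - 1*(-243)) = (132 + 11865)/(2500 + 243) = 11997/2743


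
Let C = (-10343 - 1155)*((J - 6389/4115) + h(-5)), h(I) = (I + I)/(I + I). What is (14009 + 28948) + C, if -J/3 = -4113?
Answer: -583607863023/4115 ≈ -1.4182e+8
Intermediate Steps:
J = 12339 (J = -3*(-4113) = 12339)
h(I) = 1 (h(I) = (2*I)/((2*I)) = (2*I)*(1/(2*I)) = 1)
C = -583784631078/4115 (C = (-10343 - 1155)*((12339 - 6389/4115) + 1) = -11498*((12339 - 6389*1/4115) + 1) = -11498*((12339 - 6389/4115) + 1) = -11498*(50768596/4115 + 1) = -11498*50772711/4115 = -583784631078/4115 ≈ -1.4187e+8)
(14009 + 28948) + C = (14009 + 28948) - 583784631078/4115 = 42957 - 583784631078/4115 = -583607863023/4115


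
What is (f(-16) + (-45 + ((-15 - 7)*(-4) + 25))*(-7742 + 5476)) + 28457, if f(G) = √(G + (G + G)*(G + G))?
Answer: -125631 + 12*√7 ≈ -1.2560e+5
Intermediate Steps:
f(G) = √(G + 4*G²) (f(G) = √(G + (2*G)*(2*G)) = √(G + 4*G²))
(f(-16) + (-45 + ((-15 - 7)*(-4) + 25))*(-7742 + 5476)) + 28457 = (√(-16*(1 + 4*(-16))) + (-45 + ((-15 - 7)*(-4) + 25))*(-7742 + 5476)) + 28457 = (√(-16*(1 - 64)) + (-45 + (-22*(-4) + 25))*(-2266)) + 28457 = (√(-16*(-63)) + (-45 + (88 + 25))*(-2266)) + 28457 = (√1008 + (-45 + 113)*(-2266)) + 28457 = (12*√7 + 68*(-2266)) + 28457 = (12*√7 - 154088) + 28457 = (-154088 + 12*√7) + 28457 = -125631 + 12*√7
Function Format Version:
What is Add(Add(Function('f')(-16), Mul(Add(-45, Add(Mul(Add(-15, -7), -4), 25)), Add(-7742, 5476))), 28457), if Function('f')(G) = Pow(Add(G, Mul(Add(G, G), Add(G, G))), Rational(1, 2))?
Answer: Add(-125631, Mul(12, Pow(7, Rational(1, 2)))) ≈ -1.2560e+5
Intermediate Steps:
Function('f')(G) = Pow(Add(G, Mul(4, Pow(G, 2))), Rational(1, 2)) (Function('f')(G) = Pow(Add(G, Mul(Mul(2, G), Mul(2, G))), Rational(1, 2)) = Pow(Add(G, Mul(4, Pow(G, 2))), Rational(1, 2)))
Add(Add(Function('f')(-16), Mul(Add(-45, Add(Mul(Add(-15, -7), -4), 25)), Add(-7742, 5476))), 28457) = Add(Add(Pow(Mul(-16, Add(1, Mul(4, -16))), Rational(1, 2)), Mul(Add(-45, Add(Mul(Add(-15, -7), -4), 25)), Add(-7742, 5476))), 28457) = Add(Add(Pow(Mul(-16, Add(1, -64)), Rational(1, 2)), Mul(Add(-45, Add(Mul(-22, -4), 25)), -2266)), 28457) = Add(Add(Pow(Mul(-16, -63), Rational(1, 2)), Mul(Add(-45, Add(88, 25)), -2266)), 28457) = Add(Add(Pow(1008, Rational(1, 2)), Mul(Add(-45, 113), -2266)), 28457) = Add(Add(Mul(12, Pow(7, Rational(1, 2))), Mul(68, -2266)), 28457) = Add(Add(Mul(12, Pow(7, Rational(1, 2))), -154088), 28457) = Add(Add(-154088, Mul(12, Pow(7, Rational(1, 2)))), 28457) = Add(-125631, Mul(12, Pow(7, Rational(1, 2))))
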